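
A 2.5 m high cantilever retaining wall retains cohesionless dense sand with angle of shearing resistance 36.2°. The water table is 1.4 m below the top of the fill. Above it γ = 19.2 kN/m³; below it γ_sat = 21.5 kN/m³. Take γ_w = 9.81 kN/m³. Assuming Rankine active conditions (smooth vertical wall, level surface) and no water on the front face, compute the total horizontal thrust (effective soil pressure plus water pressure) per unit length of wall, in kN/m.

K_a = tan²(45° − φ/2) = 0.2574.
γ' = 21.5 − 9.81 = 11.69 kN/m³. Depth below WT = 1.1 m.
σ'_h at WT = K_a γ d_w = 6.918 kPa; at base = 6.918 + K_a γ' × 1.1 = 10.23 kPa.
P₁ (0–1.4 m) = ½×6.918×1.4 = 4.843. P₂ (1.4–2.5 m) = ½(6.918+10.23)×1.1 = 9.431.
P_w = ½ γ_w h₂² = 0.5×9.81×1.1² = 5.935. Total = 4.843+9.431+5.935 = 20.21 kN/m.

20.2 kN/m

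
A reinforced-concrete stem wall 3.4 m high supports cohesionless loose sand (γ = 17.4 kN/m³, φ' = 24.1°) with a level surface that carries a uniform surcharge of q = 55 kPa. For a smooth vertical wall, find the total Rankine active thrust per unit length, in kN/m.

K_a = tan²(45° − φ/2) = 0.4201.
Soil triangle: ½ K_a γ H² = 0.5×0.4201×17.4×3.4² = 42.25 kN/m.
Surcharge rectangle: K_a q H = 0.4201×55×3.4 = 78.56 kN/m.
Total = 42.25 + 78.56 = 120.8 kN/m.

121 kN/m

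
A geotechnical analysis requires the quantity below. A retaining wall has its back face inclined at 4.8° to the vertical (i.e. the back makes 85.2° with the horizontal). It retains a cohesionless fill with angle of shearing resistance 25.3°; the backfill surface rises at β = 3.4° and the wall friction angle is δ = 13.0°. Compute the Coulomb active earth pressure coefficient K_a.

K_a = sin²(α+φ) / [sin²α · sin(α−δ) · (1 + √{sin(φ+δ)sin(φ−β) / (sin(α−δ)sin(α+β))})²].
With α = 85.2°, φ = 25.3°, δ = 13.0°, β = 3.4°: K_a = 0.4164.

0.416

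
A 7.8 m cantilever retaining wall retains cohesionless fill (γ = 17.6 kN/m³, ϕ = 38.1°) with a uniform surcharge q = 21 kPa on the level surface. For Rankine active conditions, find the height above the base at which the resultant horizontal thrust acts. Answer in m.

2.90 m

K_a = 0.2368.
Triangular part P₁ = ½K_aγH² = 126.8 at H/3 = 2.600 m; rectangular part P₂ = K_a q H = 38.79 at H/2 = 3.900 m.
ȳ = (P₁·2.600 + P₂·3.900)/(P₁+P₂) = 2.905 m.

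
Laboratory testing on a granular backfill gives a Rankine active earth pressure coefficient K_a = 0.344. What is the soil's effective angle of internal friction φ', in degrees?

K_a = tan²(45° − φ/2) ⇒ 45° − φ/2 = arctan(√0.344) = 30.39°.
φ = 2(45° − 30.39°) = 29.22°.

29.2°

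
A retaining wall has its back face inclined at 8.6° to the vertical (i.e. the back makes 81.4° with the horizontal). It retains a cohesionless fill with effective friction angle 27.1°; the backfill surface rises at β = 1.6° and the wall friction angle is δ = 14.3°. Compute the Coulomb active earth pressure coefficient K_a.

0.411

K_a = sin²(α+φ) / [sin²α · sin(α−δ) · (1 + √{sin(φ+δ)sin(φ−β) / (sin(α−δ)sin(α+β))})²].
With α = 81.4°, φ = 27.1°, δ = 14.3°, β = 1.6°: K_a = 0.4114.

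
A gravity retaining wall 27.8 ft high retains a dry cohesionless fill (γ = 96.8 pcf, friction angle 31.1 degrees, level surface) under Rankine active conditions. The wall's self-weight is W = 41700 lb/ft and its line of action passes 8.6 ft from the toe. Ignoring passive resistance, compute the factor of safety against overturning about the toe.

K_a = tan²(45° − 31.1°/2) = 0.3188.
P_a = ½K_aγH² = 0.5×0.3188×96.8×27.8² = 11920 lb/ft, acting at H/3 = 9.267 ft above the base.
Overturning moment M_o = P_a × H/3 = 11920 × 9.267 = 110500.
Resisting moment M_r = W × 8.6 = 41700 × 8.6 = 358600.
FS_overturning = M_r/M_o = 358600/110500 = 3.245.

3.25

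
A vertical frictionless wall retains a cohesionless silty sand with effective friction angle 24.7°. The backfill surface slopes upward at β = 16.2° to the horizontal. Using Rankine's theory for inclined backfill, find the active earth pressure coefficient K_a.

0.490

K_a = cos β · (cos β − √(cos²β − cos²φ)) / (cos β + √(cos²β − cos²φ)).
cos β = 0.9603, cos φ = 0.9085, √(cos²β − cos²φ) = 0.3111.
K_a = 0.9603 × (0.9603 − 0.3111)/(0.9603 + 0.3111) = 0.4904.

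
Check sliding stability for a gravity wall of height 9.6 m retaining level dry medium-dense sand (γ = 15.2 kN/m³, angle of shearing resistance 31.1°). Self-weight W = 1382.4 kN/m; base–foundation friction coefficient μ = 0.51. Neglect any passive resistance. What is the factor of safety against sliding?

3.16

K_a = tan²(45° − 31.1°/2) = 0.3188.
P_a = ½K_aγH² = 0.5×0.3188×15.2×9.6² = 223.3 kN/m, acting at H/3 = 3.200 m above the base.
FS_sliding = μW / P_a = 0.51×1382.4 / 223.3 = 3.157.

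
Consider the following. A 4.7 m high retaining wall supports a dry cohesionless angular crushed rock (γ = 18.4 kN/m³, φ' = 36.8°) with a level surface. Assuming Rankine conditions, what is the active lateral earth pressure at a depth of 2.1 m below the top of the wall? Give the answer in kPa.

K_a = (1 − sin φ)/(1 + sin φ) = 0.2508.
σ_h = K_a γ z = 0.2508 × 18.4 × 2.1 = 9.689 kPa.

9.69 kPa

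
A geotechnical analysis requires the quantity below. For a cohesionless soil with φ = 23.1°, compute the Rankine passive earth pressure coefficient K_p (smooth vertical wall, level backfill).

2.29

K_p = (1 + sin φ)/(1 − sin φ) = tan²(45° + 23.1°/2) = 2.291.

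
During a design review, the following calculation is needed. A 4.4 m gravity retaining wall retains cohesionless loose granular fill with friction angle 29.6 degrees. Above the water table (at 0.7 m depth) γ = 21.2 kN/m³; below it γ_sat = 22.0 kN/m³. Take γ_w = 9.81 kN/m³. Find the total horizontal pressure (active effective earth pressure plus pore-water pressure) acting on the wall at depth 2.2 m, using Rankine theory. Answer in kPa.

K_a = (1 − sin φ)/(1 + sin φ) = 0.3387.
γ' = 22.0 − 9.81 = 12.19 kN/m³.
Effective vertical stress at 2.2 m: σ'_v = 21.2×0.7 + 12.19×1.50 = 33.12 kPa.
σ'_h = K_a σ'_v = 0.3387 × 33.12 = 11.22 kPa; u = γ_w × 1.50 = 14.72 kPa.
Total σ_h = 11.22 + 14.72 = 25.94 kPa.

25.9 kPa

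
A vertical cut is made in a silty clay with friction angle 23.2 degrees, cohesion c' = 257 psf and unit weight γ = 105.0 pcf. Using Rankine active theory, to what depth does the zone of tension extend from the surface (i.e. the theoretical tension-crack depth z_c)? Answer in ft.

K_a = tan²(45° − 23.2°/2) = 0.4348; √K_a = 0.6594.
The active pressure is zero where K_a γ z = 2c√K_a, so z_c = 2c/(γ√K_a) = 2×257/(105.0×0.6594) = 7.424 ft.

7.42 ft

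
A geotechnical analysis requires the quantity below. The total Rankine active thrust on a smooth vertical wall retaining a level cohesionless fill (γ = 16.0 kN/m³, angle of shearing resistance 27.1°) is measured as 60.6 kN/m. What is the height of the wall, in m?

4.50 m

K_a = 0.3741. P_a = ½ K_a γ H² ⇒ H = √(2P_a/(K_a γ)).
H = √(2×60.6/(0.3741×16.0)) = 4.500 m.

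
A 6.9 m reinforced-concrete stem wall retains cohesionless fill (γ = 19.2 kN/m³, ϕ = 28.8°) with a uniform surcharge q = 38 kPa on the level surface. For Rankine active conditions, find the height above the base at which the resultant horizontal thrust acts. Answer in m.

2.72 m

K_a = 0.3498.
Triangular part P₁ = ½K_aγH² = 159.9 at H/3 = 2.300 m; rectangular part P₂ = K_a q H = 91.70 at H/2 = 3.450 m.
ȳ = (P₁·2.300 + P₂·3.450)/(P₁+P₂) = 2.719 m.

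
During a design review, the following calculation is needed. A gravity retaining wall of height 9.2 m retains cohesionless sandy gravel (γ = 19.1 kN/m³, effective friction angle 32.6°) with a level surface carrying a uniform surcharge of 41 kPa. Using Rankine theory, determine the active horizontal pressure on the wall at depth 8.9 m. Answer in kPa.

K_a = (1 − sin φ)/(1 + sin φ) = 0.2997.
σ_v = γz + q = 19.1 × 8.9 + 41 = 211.0 kPa.
σ_h = K_a σ_v = 0.2997 × 211.0 = 63.24 kPa.

63.2 kPa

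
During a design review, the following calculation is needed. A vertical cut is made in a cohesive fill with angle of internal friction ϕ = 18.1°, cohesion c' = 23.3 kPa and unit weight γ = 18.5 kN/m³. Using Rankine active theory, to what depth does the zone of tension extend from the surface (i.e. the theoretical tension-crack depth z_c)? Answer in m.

3.47 m

K_a = tan²(45° − 18.1°/2) = 0.5259; √K_a = 0.7252.
The active pressure is zero where K_a γ z = 2c√K_a, so z_c = 2c/(γ√K_a) = 2×23.3/(18.5×0.7252) = 3.473 m.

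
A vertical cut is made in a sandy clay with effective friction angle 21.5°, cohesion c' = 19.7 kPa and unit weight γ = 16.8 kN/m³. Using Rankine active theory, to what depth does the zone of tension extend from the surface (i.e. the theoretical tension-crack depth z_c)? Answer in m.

K_a = tan²(45° − 21.5°/2) = 0.4636; √K_a = 0.6809.
The active pressure is zero where K_a γ z = 2c√K_a, so z_c = 2c/(γ√K_a) = 2×19.7/(16.8×0.6809) = 3.444 m.

3.44 m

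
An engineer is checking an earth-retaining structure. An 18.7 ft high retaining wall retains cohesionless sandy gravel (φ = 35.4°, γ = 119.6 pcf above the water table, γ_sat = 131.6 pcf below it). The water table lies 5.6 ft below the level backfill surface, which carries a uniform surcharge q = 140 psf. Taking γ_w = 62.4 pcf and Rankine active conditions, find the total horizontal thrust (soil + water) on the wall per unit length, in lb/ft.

K_a = tan²(45° − φ/2) = 0.2664.
γ' = 131.6 − 62.4 = 69.20 pcf. h₂ = H − d_w = 13.1 ft.
σ'_h: at surface K_a·q = 37.30; at WT K_a(q+γd_w) = 215.7; at base K_a(q+γd_w+γ'h₂) = 457.2 psf.
P₁ = ½(37.30+215.7)×5.6 = 708.4; P₂ = ½(215.7+457.2)×13.1 = 4408; P_w = ½γ_w h₂² = 5354.
Total = 708.4+4408+5354 = 10470 lb/ft.

10500 lb/ft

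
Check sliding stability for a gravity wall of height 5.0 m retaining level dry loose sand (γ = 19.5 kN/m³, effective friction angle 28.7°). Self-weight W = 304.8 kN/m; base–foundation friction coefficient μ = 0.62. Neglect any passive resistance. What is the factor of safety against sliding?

2.21

K_a = tan²(45° − 28.7°/2) = 0.3511.
P_a = ½K_aγH² = 0.5×0.3511×19.5×5.0² = 85.59 kN/m, acting at H/3 = 1.667 m above the base.
FS_sliding = μW / P_a = 0.62×304.8 / 85.59 = 2.208.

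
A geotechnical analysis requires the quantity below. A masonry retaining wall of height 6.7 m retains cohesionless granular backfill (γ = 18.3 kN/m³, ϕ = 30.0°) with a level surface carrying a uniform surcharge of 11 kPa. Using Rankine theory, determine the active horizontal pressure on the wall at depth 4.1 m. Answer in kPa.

K_a = (1 − sin φ)/(1 + sin φ) = 0.3333.
σ_v = γz + q = 18.3 × 4.1 + 11 = 86.03 kPa.
σ_h = K_a σ_v = 0.3333 × 86.03 = 28.68 kPa.

28.7 kPa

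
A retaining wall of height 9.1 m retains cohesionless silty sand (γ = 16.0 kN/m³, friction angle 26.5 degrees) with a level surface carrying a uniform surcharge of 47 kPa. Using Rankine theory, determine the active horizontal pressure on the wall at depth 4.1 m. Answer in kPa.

43.1 kPa

K_a = (1 − sin φ)/(1 + sin φ) = 0.3829.
σ_v = γz + q = 16.0 × 4.1 + 47 = 112.6 kPa.
σ_h = K_a σ_v = 0.3829 × 112.6 = 43.12 kPa.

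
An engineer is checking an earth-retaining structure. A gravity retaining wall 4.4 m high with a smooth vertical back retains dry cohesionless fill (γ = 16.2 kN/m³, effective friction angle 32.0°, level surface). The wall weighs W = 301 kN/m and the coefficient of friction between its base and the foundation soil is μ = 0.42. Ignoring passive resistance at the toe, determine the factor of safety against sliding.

K_a = tan²(45° − 32.0°/2) = 0.3073.
P_a = ½K_aγH² = 0.5×0.3073×16.2×4.4² = 48.18 kN/m, acting at H/3 = 1.467 m above the base.
FS_sliding = μW / P_a = 0.42×301 / 48.18 = 2.624.

2.62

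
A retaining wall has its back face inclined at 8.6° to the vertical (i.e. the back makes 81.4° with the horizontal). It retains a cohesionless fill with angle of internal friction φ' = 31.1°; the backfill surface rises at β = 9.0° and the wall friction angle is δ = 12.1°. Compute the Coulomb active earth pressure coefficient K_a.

K_a = sin²(α+φ) / [sin²α · sin(α−δ) · (1 + √{sin(φ+δ)sin(φ−β) / (sin(α−δ)sin(α+β))})²].
With α = 81.4°, φ = 31.1°, δ = 12.1°, β = 9.0°: K_a = 0.4015.

0.401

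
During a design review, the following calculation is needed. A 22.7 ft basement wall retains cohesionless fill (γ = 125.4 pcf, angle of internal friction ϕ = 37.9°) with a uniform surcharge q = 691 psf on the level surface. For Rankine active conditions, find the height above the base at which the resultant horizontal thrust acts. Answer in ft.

8.80 ft

K_a = 0.2389.
Triangular part P₁ = ½K_aγH² = 7720 at H/3 = 7.567 ft; rectangular part P₂ = K_a q H = 3748 at H/2 = 11.35 ft.
ȳ = (P₁·7.567 + P₂·11.35)/(P₁+P₂) = 8.803 ft.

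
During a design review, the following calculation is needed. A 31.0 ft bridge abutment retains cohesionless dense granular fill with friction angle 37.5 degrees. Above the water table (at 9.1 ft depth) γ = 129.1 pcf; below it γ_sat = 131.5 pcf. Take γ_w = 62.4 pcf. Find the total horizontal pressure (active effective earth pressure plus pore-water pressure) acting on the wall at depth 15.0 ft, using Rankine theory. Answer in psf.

K_a = (1 − sin φ)/(1 + sin φ) = 0.2432.
γ' = 131.5 − 62.4 = 69.10 pcf.
Effective vertical stress at 15.0 ft: σ'_v = 129.1×9.1 + 69.10×5.90 = 1582 psf.
σ'_h = K_a σ'_v = 0.2432 × 1582 = 384.9 psf; u = γ_w × 5.90 = 368.2 psf.
Total σ_h = 384.9 + 368.2 = 753.0 psf.

753 psf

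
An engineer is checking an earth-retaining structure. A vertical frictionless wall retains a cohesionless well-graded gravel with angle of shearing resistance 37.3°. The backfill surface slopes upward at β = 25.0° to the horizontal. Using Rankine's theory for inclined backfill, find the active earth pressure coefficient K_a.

0.319

K_a = cos β · (cos β − √(cos²β − cos²φ)) / (cos β + √(cos²β − cos²φ)).
cos β = 0.9063, cos φ = 0.7955, √(cos²β − cos²φ) = 0.4343.
K_a = 0.9063 × (0.9063 − 0.4343)/(0.9063 + 0.4343) = 0.3191.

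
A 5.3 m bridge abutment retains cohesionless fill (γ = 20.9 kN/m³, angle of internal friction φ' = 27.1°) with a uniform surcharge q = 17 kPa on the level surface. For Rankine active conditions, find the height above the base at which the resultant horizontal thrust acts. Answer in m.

1.97 m

K_a = 0.3741.
Triangular part P₁ = ½K_aγH² = 109.8 at H/3 = 1.767 m; rectangular part P₂ = K_a q H = 33.70 at H/2 = 2.650 m.
ȳ = (P₁·1.767 + P₂·2.650)/(P₁+P₂) = 1.974 m.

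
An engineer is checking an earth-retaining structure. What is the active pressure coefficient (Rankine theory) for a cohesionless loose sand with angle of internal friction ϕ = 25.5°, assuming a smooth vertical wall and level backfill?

K_a = (1 − sin φ)/(1 + sin φ) = (1 − sin 25.5°)/(1 + sin 25.5°) = 0.3981.

0.398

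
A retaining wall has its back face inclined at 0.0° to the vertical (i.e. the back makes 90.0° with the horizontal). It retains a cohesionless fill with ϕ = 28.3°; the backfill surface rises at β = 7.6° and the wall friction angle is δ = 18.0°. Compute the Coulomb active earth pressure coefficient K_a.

0.353

K_a = sin²(α+φ) / [sin²α · sin(α−δ) · (1 + √{sin(φ+δ)sin(φ−β) / (sin(α−δ)sin(α+β))})²].
With α = 90.0°, φ = 28.3°, δ = 18.0°, β = 7.6°: K_a = 0.3525.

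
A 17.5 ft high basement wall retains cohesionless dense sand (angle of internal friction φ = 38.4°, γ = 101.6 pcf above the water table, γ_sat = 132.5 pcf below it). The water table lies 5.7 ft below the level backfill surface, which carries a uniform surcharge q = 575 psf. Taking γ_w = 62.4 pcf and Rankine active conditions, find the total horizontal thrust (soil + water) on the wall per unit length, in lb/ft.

K_a = tan²(45° − φ/2) = 0.2337.
γ' = 132.5 − 62.4 = 70.10 pcf. h₂ = H − d_w = 11.8 ft.
σ'_h: at surface K_a·q = 134.4; at WT K_a(q+γd_w) = 269.7; at base K_a(q+γd_w+γ'h₂) = 463.0 psf.
P₁ = ½(134.4+269.7)×5.7 = 1152; P₂ = ½(269.7+463.0)×11.8 = 4323; P_w = ½γ_w h₂² = 4344.
Total = 1152+4323+4344 = 9819 lb/ft.

9820 lb/ft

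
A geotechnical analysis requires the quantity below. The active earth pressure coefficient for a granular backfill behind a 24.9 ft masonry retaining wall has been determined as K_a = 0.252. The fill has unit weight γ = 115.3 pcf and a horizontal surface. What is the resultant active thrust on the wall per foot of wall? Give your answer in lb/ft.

P = ½ K_a γ H² = 0.5 × 0.252 × 115.3 × 24.9² = 9007 lb/ft.

9010 lb/ft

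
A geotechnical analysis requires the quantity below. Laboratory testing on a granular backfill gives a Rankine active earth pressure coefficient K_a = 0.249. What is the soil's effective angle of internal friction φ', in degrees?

37.0°

K_a = tan²(45° − φ/2) ⇒ 45° − φ/2 = arctan(√0.249) = 26.52°.
φ = 2(45° − 26.52°) = 36.96°.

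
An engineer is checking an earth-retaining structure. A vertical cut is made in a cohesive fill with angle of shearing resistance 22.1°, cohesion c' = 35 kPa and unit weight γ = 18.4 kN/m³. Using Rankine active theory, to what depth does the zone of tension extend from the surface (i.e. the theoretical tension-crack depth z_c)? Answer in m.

5.65 m

K_a = tan²(45° − 22.1°/2) = 0.4533; √K_a = 0.6732.
The active pressure is zero where K_a γ z = 2c√K_a, so z_c = 2c/(γ√K_a) = 2×35/(18.4×0.6732) = 5.651 m.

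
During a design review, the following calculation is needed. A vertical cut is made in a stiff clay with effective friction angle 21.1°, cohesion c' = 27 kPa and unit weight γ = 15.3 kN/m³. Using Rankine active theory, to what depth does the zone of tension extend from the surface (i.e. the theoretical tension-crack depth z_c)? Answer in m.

K_a = tan²(45° − 21.1°/2) = 0.4706; √K_a = 0.6860.
The active pressure is zero where K_a γ z = 2c√K_a, so z_c = 2c/(γ√K_a) = 2×27/(15.3×0.6860) = 5.145 m.

5.14 m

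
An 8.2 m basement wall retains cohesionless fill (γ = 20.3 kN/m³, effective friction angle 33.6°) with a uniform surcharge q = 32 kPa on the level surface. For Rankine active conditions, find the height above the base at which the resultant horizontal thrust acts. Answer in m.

3.11 m

K_a = 0.2875.
Triangular part P₁ = ½K_aγH² = 196.2 at H/3 = 2.733 m; rectangular part P₂ = K_a q H = 75.44 at H/2 = 4.100 m.
ȳ = (P₁·2.733 + P₂·4.100)/(P₁+P₂) = 3.113 m.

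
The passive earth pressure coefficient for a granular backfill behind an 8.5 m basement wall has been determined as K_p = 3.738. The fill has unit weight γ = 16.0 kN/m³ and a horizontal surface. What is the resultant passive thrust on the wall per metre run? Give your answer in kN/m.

P = ½ K_p γ H² = 0.5 × 3.738 × 16.0 × 8.5² = 2161 kN/m.

2160 kN/m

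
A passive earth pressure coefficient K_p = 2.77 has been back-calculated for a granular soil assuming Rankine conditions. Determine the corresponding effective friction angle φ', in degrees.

K_p = (1+sin φ)/(1−sin φ) ⇒ sin φ = (K_p − 1)/(K_p + 1) = 0.4695.
φ = arcsin(0.4695) = 28.00°.

28.0°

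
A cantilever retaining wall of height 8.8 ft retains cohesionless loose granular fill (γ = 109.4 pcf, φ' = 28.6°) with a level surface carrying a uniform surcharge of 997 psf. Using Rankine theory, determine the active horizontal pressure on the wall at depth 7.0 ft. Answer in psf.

K_a = (1 − sin φ)/(1 + sin φ) = 0.3525.
σ_v = γz + q = 109.4 × 7.0 + 997 = 1763 psf.
σ_h = K_a σ_v = 0.3525 × 1763 = 621.5 psf.

621 psf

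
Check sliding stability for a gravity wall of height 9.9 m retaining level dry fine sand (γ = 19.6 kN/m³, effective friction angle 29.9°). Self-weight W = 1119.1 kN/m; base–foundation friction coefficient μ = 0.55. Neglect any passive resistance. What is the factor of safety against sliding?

1.91

K_a = tan²(45° − 29.9°/2) = 0.3347.
P_a = ½K_aγH² = 0.5×0.3347×19.6×9.9² = 321.5 kN/m, acting at H/3 = 3.300 m above the base.
FS_sliding = μW / P_a = 0.55×1119.1 / 321.5 = 1.915.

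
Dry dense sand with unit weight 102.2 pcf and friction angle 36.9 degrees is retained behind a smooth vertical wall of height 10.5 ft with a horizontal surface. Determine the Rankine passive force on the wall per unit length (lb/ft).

22600 lb/ft

K_p = tan²(45° + φ/2) = 4.005.
P_p = ½ K_p γ H² = 0.5 × 4.005 × 102.2 × 10.5² = 22560 lb/ft.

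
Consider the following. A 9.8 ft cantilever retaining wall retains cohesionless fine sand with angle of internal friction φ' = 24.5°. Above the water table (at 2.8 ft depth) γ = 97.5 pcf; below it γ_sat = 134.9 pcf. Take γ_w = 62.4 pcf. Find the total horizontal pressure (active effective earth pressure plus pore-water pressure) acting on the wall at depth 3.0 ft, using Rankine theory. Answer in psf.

131 psf

K_a = (1 − sin φ)/(1 + sin φ) = 0.4137.
γ' = 134.9 − 62.4 = 72.50 pcf.
Effective vertical stress at 3.0 ft: σ'_v = 97.5×2.8 + 72.50×0.200 = 287.5 psf.
σ'_h = K_a σ'_v = 0.4137 × 287.5 = 118.9 psf; u = γ_w × 0.200 = 12.48 psf.
Total σ_h = 118.9 + 12.48 = 131.4 psf.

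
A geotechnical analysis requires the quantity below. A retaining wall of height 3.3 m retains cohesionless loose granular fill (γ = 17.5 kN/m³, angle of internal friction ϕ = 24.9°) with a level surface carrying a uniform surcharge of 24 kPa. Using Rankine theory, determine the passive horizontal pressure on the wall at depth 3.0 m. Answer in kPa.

188 kPa

K_p = (1 + sin φ)/(1 − sin φ) = 2.454.
σ_v = γz + q = 17.5 × 3.0 + 24 = 76.50 kPa.
σ_h = K_p σ_v = 2.454 × 76.50 = 187.8 kPa.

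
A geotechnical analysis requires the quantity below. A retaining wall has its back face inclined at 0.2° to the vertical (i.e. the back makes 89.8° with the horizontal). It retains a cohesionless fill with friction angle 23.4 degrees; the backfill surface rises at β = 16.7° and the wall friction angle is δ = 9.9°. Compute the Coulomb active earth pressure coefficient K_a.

0.540

K_a = sin²(α+φ) / [sin²α · sin(α−δ) · (1 + √{sin(φ+δ)sin(φ−β) / (sin(α−δ)sin(α+β))})²].
With α = 89.8°, φ = 23.4°, δ = 9.9°, β = 16.7°: K_a = 0.5401.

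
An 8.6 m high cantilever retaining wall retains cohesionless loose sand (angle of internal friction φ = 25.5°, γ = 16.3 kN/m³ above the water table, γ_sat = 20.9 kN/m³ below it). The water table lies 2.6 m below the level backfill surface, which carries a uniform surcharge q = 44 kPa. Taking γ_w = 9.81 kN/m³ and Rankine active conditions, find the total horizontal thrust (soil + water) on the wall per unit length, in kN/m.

K_a = tan²(45° − φ/2) = 0.3981.
γ' = 20.9 − 9.81 = 11.09 kN/m³. h₂ = H − d_w = 6.0 m.
σ'_h: at surface K_a·q = 17.52; at WT K_a(q+γd_w) = 34.39; at base K_a(q+γd_w+γ'h₂) = 60.88 kPa.
P₁ = ½(17.52+34.39)×2.6 = 67.48; P₂ = ½(34.39+60.88)×6.0 = 285.8; P_w = ½γ_w h₂² = 176.6.
Total = 67.48+285.8+176.6 = 529.9 kN/m.

530 kN/m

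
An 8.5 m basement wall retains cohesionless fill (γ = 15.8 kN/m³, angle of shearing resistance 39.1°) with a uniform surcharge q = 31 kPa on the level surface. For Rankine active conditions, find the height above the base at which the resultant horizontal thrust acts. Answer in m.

3.28 m

K_a = 0.2265.
Triangular part P₁ = ½K_aγH² = 129.3 at H/3 = 2.833 m; rectangular part P₂ = K_a q H = 59.68 at H/2 = 4.250 m.
ȳ = (P₁·2.833 + P₂·4.250)/(P₁+P₂) = 3.281 m.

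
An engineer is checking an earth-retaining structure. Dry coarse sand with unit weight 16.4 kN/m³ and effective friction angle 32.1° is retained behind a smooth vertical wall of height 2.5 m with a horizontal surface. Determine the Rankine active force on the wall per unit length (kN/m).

15.7 kN/m

K_a = tan²(45° − φ/2) = 0.3060.
P_a = ½ K_a γ H² = 0.5 × 0.3060 × 16.4 × 2.5² = 15.68 kN/m.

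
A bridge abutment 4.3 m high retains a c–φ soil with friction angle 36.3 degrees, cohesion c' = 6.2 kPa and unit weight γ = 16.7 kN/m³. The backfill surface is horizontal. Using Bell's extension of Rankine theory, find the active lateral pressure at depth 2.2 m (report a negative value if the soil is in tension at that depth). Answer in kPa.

K_a = (1 − sin φ)/(1 + sin φ) = 0.2563.
σ_a = K_a γ z − 2c√K_a = 0.2563×16.7×2.2 − 2×6.2×0.5062 = 3.138 kPa.

3.14 kPa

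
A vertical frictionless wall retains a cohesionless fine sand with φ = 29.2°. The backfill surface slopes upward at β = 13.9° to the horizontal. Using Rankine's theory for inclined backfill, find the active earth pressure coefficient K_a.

0.380

K_a = cos β · (cos β − √(cos²β − cos²φ)) / (cos β + √(cos²β − cos²φ)).
cos β = 0.9707, cos φ = 0.8729, √(cos²β − cos²φ) = 0.4246.
K_a = 0.9707 × (0.9707 − 0.4246)/(0.9707 + 0.4246) = 0.3799.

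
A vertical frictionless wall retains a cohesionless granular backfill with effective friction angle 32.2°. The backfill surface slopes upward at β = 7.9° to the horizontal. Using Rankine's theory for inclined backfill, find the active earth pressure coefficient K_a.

0.313

K_a = cos β · (cos β − √(cos²β − cos²φ)) / (cos β + √(cos²β − cos²φ)).
cos β = 0.9905, cos φ = 0.8462, √(cos²β − cos²φ) = 0.5148.
K_a = 0.9905 × (0.9905 − 0.5148)/(0.9905 + 0.5148) = 0.3130.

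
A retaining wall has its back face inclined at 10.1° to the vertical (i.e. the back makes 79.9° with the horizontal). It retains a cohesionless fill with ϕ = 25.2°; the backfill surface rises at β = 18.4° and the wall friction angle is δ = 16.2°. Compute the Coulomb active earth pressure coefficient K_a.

K_a = sin²(α+φ) / [sin²α · sin(α−δ) · (1 + √{sin(φ+δ)sin(φ−β) / (sin(α−δ)sin(α+β))})²].
With α = 79.9°, φ = 25.2°, δ = 16.2°, β = 18.4°: K_a = 0.6376.

0.638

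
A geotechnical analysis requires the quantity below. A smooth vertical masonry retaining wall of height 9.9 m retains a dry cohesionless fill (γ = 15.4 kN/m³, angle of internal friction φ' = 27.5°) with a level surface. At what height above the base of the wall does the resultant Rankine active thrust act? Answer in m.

K_a = 0.3682.
The pressure distribution is triangular, so the resultant acts at H/3 above the base = 9.9/3 = 3.300 m.

3.30 m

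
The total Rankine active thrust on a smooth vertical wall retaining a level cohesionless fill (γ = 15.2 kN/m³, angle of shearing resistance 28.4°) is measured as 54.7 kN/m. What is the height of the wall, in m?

K_a = 0.3554. P_a = ½ K_a γ H² ⇒ H = √(2P_a/(K_a γ)).
H = √(2×54.7/(0.3554×15.2)) = 4.500 m.

4.50 m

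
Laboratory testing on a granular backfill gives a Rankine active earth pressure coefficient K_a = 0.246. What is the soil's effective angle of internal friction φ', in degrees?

37.2°

K_a = tan²(45° − φ/2) ⇒ 45° − φ/2 = arctan(√0.246) = 26.38°.
φ = 2(45° − 26.38°) = 37.24°.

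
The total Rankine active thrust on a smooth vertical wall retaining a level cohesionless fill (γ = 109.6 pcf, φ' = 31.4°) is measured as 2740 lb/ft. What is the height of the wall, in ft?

12.6 ft

K_a = 0.3149. P_a = ½ K_a γ H² ⇒ H = √(2P_a/(K_a γ)).
H = √(2×2740/(0.3149×109.6)) = 12.60 ft.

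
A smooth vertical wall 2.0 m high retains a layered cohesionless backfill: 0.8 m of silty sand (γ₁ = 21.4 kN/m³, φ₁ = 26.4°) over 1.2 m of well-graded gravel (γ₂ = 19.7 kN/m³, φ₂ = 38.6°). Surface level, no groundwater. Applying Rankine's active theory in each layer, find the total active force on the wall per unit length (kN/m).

10.7 kN/m

K_a1 = tan²(45°−26.4°/2) = 0.3844; K_a2 = tan²(45°−38.6°/2) = 0.2316.
Layer 1: σ at base = K_a1 γ₁ h₁ = 6.581 kPa; P₁ = ½×6.581×0.8 = 2.633.
Layer 2: σ_v at top = γ₁h₁ = 17.12; σ_h top = K_a2×17.12 = 3.965; σ_h base = K_a2×(17.12+19.7×1.2) = 9.441.
P₂ = ½(3.965+9.441)×1.2 = 8.044. Total P_a = 2.633+8.044 = 10.68 kN/m.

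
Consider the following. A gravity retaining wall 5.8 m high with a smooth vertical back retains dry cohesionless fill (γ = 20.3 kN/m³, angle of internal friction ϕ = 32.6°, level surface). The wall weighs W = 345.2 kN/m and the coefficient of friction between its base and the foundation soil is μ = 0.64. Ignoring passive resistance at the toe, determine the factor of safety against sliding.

2.16

K_a = tan²(45° − 32.6°/2) = 0.2997.
P_a = ½K_aγH² = 0.5×0.2997×20.3×5.8² = 102.3 kN/m, acting at H/3 = 1.933 m above the base.
FS_sliding = μW / P_a = 0.64×345.2 / 102.3 = 2.159.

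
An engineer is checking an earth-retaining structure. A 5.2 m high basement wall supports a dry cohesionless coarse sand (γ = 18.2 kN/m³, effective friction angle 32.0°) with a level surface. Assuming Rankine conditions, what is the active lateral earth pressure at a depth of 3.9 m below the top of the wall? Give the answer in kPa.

K_a = (1 − sin φ)/(1 + sin φ) = 0.3073.
σ_h = K_a γ z = 0.3073 × 18.2 × 3.9 = 21.81 kPa.

21.8 kPa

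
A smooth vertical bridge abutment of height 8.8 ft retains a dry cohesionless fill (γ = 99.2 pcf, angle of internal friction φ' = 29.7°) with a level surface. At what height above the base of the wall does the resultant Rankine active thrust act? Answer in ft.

K_a = 0.3374.
The pressure distribution is triangular, so the resultant acts at H/3 above the base = 8.8/3 = 2.933 ft.

2.93 ft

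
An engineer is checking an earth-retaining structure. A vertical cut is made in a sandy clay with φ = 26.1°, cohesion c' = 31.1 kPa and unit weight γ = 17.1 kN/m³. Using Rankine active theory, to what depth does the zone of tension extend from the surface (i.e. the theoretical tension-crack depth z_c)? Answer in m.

5.83 m

K_a = tan²(45° − 26.1°/2) = 0.3889; √K_a = 0.6237.
The active pressure is zero where K_a γ z = 2c√K_a, so z_c = 2c/(γ√K_a) = 2×31.1/(17.1×0.6237) = 5.832 m.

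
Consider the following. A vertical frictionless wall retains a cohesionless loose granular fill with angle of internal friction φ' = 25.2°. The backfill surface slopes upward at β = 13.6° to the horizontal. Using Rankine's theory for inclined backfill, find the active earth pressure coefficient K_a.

K_a = cos β · (cos β − √(cos²β − cos²φ)) / (cos β + √(cos²β − cos²φ)).
cos β = 0.9720, cos φ = 0.9048, √(cos²β − cos²φ) = 0.3550.
K_a = 0.9720 × (0.9720 − 0.3550)/(0.9720 + 0.3550) = 0.4519.

0.452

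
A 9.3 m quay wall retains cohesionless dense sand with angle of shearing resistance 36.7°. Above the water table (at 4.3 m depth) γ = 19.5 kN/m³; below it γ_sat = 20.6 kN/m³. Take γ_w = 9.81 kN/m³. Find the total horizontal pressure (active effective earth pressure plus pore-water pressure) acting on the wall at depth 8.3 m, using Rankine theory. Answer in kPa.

K_a = (1 − sin φ)/(1 + sin φ) = 0.2519.
γ' = 20.6 − 9.81 = 10.79 kN/m³.
Effective vertical stress at 8.3 m: σ'_v = 19.5×4.3 + 10.79×4.00 = 127.0 kPa.
σ'_h = K_a σ'_v = 0.2519 × 127.0 = 31.99 kPa; u = γ_w × 4.00 = 39.24 kPa.
Total σ_h = 31.99 + 39.24 = 71.23 kPa.

71.2 kPa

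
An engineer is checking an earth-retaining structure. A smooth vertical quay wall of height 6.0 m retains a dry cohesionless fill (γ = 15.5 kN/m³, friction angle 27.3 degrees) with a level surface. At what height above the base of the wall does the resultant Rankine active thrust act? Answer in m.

2.00 m

K_a = 0.3711.
The pressure distribution is triangular, so the resultant acts at H/3 above the base = 6.0/3 = 2.000 m.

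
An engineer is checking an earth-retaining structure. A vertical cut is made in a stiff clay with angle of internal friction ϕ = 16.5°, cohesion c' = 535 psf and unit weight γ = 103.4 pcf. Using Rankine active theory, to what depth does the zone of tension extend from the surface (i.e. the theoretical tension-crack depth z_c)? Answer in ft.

13.9 ft

K_a = tan²(45° − 16.5°/2) = 0.5576; √K_a = 0.7467.
The active pressure is zero where K_a γ z = 2c√K_a, so z_c = 2c/(γ√K_a) = 2×535/(103.4×0.7467) = 13.86 ft.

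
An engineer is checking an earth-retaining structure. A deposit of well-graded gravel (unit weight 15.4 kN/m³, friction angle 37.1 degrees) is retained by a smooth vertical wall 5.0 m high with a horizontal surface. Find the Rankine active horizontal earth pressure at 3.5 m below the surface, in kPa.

K_a = (1 − sin φ)/(1 + sin φ) = 0.2475.
σ_h = K_a γ z = 0.2475 × 15.4 × 3.5 = 13.34 kPa.

13.3 kPa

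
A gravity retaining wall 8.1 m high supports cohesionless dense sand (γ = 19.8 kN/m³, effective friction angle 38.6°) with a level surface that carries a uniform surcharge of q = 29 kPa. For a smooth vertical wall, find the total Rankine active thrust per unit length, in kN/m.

K_a = tan²(45° − φ/2) = 0.2316.
Soil triangle: ½ K_a γ H² = 0.5×0.2316×19.8×8.1² = 150.4 kN/m.
Surcharge rectangle: K_a q H = 0.2316×29×8.1 = 54.41 kN/m.
Total = 150.4 + 54.41 = 204.9 kN/m.

205 kN/m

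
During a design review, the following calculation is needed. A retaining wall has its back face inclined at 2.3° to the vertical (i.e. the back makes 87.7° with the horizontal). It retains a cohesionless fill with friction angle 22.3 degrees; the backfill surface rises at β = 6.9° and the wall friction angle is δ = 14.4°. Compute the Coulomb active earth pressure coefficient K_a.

K_a = sin²(α+φ) / [sin²α · sin(α−δ) · (1 + √{sin(φ+δ)sin(φ−β) / (sin(α−δ)sin(α+β))})²].
With α = 87.7°, φ = 22.3°, δ = 14.4°, β = 6.9°: K_a = 0.4660.

0.466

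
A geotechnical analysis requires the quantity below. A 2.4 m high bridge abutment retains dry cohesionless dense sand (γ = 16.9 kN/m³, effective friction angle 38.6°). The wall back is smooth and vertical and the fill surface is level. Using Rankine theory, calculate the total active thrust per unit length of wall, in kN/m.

K_a = tan²(45° − φ/2) = 0.2316.
P_a = ½ K_a γ H² = 0.5 × 0.2316 × 16.9 × 2.4² = 11.27 kN/m.

11.3 kN/m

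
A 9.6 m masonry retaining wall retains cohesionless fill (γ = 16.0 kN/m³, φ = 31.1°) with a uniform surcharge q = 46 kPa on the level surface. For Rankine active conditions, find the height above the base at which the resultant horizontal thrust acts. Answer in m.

K_a = 0.3188.
Triangular part P₁ = ½K_aγH² = 235.0 at H/3 = 3.200 m; rectangular part P₂ = K_a q H = 140.8 at H/2 = 4.800 m.
ȳ = (P₁·3.200 + P₂·4.800)/(P₁+P₂) = 3.799 m.

3.80 m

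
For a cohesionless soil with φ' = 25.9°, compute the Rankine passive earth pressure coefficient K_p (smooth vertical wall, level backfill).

2.55

K_p = (1 + sin φ)/(1 − sin φ) = tan²(45° + 25.9°/2) = 2.551.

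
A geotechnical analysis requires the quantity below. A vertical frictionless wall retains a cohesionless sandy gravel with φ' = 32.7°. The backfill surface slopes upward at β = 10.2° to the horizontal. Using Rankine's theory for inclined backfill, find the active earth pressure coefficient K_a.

K_a = cos β · (cos β − √(cos²β − cos²φ)) / (cos β + √(cos²β − cos²φ)).
cos β = 0.9842, cos φ = 0.8415, √(cos²β − cos²φ) = 0.5104.
K_a = 0.9842 × (0.9842 − 0.5104)/(0.9842 + 0.5104) = 0.3120.

0.312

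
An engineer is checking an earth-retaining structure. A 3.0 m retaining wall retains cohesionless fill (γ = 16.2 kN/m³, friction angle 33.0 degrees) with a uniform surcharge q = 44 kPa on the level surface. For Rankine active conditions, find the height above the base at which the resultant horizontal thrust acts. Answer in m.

1.32 m

K_a = 0.2948.
Triangular part P₁ = ½K_aγH² = 21.49 at H/3 = 1.000 m; rectangular part P₂ = K_a q H = 38.91 at H/2 = 1.500 m.
ȳ = (P₁·1.000 + P₂·1.500)/(P₁+P₂) = 1.322 m.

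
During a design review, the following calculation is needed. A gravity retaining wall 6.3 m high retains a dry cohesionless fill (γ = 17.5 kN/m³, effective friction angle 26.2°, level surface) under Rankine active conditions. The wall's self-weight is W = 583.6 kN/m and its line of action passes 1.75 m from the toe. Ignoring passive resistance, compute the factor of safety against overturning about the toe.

K_a = tan²(45° − 26.2°/2) = 0.3874.
P_a = ½K_aγH² = 0.5×0.3874×17.5×6.3² = 134.6 kN/m, acting at H/3 = 2.100 m above the base.
Overturning moment M_o = P_a × H/3 = 134.6 × 2.100 = 282.6.
Resisting moment M_r = W × 1.75 = 583.6 × 1.75 = 1021.
FS_overturning = M_r/M_o = 1021/282.6 = 3.614.

3.61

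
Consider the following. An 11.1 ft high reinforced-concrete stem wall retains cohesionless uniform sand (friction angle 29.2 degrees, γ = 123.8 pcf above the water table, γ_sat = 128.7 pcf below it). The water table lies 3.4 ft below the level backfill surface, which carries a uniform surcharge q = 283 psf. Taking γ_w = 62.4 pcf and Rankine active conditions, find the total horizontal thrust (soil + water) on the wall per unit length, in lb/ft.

4970 lb/ft

K_a = tan²(45° − φ/2) = 0.3442.
γ' = 128.7 − 62.4 = 66.30 pcf. h₂ = H − d_w = 7.7 ft.
σ'_h: at surface K_a·q = 97.41; at WT K_a(q+γd_w) = 242.3; at base K_a(q+γd_w+γ'h₂) = 418.0 psf.
P₁ = ½(97.41+242.3)×3.4 = 577.5; P₂ = ½(242.3+418.0)×7.7 = 2542; P_w = ½γ_w h₂² = 1850.
Total = 577.5+2542+1850 = 4970 lb/ft.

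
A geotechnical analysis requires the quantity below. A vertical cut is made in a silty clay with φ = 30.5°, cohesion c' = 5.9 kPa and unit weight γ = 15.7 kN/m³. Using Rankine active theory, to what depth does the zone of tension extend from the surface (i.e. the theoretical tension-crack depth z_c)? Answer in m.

K_a = tan²(45° − 30.5°/2) = 0.3267; √K_a = 0.5715.
The active pressure is zero where K_a γ z = 2c√K_a, so z_c = 2c/(γ√K_a) = 2×5.9/(15.7×0.5715) = 1.315 m.

1.32 m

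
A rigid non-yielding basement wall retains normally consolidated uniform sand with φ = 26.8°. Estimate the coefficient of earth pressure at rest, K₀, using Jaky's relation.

K₀ = 1 − sin φ' = 1 − sin 26.8° = 0.5491.

0.549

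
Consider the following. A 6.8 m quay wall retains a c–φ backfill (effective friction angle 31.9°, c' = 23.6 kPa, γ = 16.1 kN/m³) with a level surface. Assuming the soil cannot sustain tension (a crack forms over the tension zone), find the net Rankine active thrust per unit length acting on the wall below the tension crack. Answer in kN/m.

5.75 kN/m

K_a = 0.3085; √K_a = 0.5555.
Tension-crack depth z_c = 2c/(γ√K_a) = 2×23.6/(16.1×0.5555) = 5.278 m.
σ_a at base = K_a γ H − 2c√K_a = 0.3085×16.1×6.8 − 2×23.6×0.5555 = 7.560 kPa.
P_a = ½ × 7.560 × (H − z_c) = 0.5×7.560×1.522 = 5.753 kN/m.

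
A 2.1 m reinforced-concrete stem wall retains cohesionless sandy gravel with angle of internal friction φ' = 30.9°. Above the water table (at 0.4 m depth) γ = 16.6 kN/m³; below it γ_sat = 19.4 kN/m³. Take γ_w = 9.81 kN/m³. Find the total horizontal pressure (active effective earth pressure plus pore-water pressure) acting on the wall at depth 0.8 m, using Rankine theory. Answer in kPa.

7.29 kPa

K_a = (1 − sin φ)/(1 + sin φ) = 0.3214.
γ' = 19.4 − 9.81 = 9.590 kN/m³.
Effective vertical stress at 0.8 m: σ'_v = 16.6×0.4 + 9.590×0.400 = 10.48 kPa.
σ'_h = K_a σ'_v = 0.3214 × 10.48 = 3.367 kPa; u = γ_w × 0.400 = 3.924 kPa.
Total σ_h = 3.367 + 3.924 = 7.291 kPa.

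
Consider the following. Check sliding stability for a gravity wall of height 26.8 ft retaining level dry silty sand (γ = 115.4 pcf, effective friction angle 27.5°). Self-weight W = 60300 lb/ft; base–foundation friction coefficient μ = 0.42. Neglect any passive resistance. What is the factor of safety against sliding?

1.66

K_a = tan²(45° − 27.5°/2) = 0.3682.
P_a = ½K_aγH² = 0.5×0.3682×115.4×26.8² = 15260 lb/ft, acting at H/3 = 8.933 ft above the base.
FS_sliding = μW / P_a = 0.42×60300 / 15260 = 1.660.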